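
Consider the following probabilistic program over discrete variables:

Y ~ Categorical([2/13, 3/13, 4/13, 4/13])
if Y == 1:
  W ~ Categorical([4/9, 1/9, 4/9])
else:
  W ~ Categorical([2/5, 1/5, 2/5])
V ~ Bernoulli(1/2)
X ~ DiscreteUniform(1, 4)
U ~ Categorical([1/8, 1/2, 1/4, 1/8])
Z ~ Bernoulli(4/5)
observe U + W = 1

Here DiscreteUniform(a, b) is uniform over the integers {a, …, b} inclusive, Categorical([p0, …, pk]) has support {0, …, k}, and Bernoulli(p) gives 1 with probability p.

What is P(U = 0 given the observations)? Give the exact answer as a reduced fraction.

P(U = 0 | obs) = 7/71

Enumerate traces; 128 have nonzero weight after conditioning:
  (Y=0, W=0, V=0, X=1, U=1, Z=0) weight 1/1300
  (Y=0, W=0, V=0, X=1, U=1, Z=1) weight 1/325
  (Y=0, W=0, V=0, X=2, U=1, Z=0) weight 1/1300
  (Y=0, W=0, V=0, X=2, U=1, Z=1) weight 1/325
  (Y=0, W=0, V=0, X=3, U=1, Z=0) weight 1/1300
  (Y=0, W=0, V=0, X=3, U=1, Z=1) weight 1/325
  (Y=0, W=0, V=0, X=4, U=1, Z=0) weight 1/1300
  (Y=0, W=0, V=0, X=4, U=1, Z=1) weight 1/325
  (Y=0, W=1, V=0, X=1, U=0, Z=0) weight 1/10400
  … 119 more
Group by U:
  weight(U=0) = 7/312
  weight(U=1) = 8/39
Total weight = 7/312 + 8/39 = 71/312
P(U=0 | obs) = 7/312 / 71/312 = 7/71
P(U=1 | obs) = 8/39 / 71/312 = 64/71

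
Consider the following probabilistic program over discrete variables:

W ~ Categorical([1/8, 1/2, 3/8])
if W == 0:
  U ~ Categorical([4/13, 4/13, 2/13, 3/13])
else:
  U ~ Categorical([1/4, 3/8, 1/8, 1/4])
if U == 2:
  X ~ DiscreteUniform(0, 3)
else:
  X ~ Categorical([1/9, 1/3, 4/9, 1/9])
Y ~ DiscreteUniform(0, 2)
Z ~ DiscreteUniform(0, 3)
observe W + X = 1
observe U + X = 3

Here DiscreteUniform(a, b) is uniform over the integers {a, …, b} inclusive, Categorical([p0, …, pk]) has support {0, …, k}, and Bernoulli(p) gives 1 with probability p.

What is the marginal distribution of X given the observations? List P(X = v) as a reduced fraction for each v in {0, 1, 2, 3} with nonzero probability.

Enumerate traces; 24 have nonzero weight after conditioning:
  (W=0, U=2, X=1, Y=0, Z=0) weight 1/2496
  (W=0, U=2, X=1, Y=0, Z=1) weight 1/2496
  (W=0, U=2, X=1, Y=0, Z=2) weight 1/2496
  (W=0, U=2, X=1, Y=0, Z=3) weight 1/2496
  (W=0, U=2, X=1, Y=1, Z=0) weight 1/2496
  (W=0, U=2, X=1, Y=1, Z=1) weight 1/2496
  (W=0, U=2, X=1, Y=1, Z=2) weight 1/2496
  (W=0, U=2, X=1, Y=1, Z=3) weight 1/2496
  (W=1, U=3, X=0, Y=0, Z=0) weight 1/864
  … 15 more
Group by X:
  weight(X=0) = 1/72
  weight(X=1) = 1/208
Total weight = 1/72 + 1/208 = 35/1872
P(X=0 | obs) = 1/72 / 35/1872 = 26/35
P(X=1 | obs) = 1/208 / 35/1872 = 9/35

P(X=0) = 26/35, P(X=1) = 9/35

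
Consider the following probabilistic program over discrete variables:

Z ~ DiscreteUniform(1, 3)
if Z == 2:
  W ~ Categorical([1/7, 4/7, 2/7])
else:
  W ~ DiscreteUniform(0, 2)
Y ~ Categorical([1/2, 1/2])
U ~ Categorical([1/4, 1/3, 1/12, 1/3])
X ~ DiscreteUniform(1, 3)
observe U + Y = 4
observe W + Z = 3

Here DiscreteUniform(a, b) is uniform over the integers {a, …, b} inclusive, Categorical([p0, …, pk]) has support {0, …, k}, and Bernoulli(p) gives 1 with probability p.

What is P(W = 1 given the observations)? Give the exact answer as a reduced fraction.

Enumerate traces; 9 have nonzero weight after conditioning:
  (Z=1, W=2, Y=1, U=3, X=1) weight 1/162
  (Z=1, W=2, Y=1, U=3, X=2) weight 1/162
  (Z=1, W=2, Y=1, U=3, X=3) weight 1/162
  (Z=2, W=1, Y=1, U=3, X=1) weight 2/189
  (Z=2, W=1, Y=1, U=3, X=2) weight 2/189
  (Z=2, W=1, Y=1, U=3, X=3) weight 2/189
  (Z=3, W=0, Y=1, U=3, X=1) weight 1/162
  (Z=3, W=0, Y=1, U=3, X=2) weight 1/162
  … 1 more
Group by W:
  weight(W=0) = 1/54
  weight(W=1) = 2/63
  weight(W=2) = 1/54
Total weight = 1/54 + 2/63 + 1/54 = 13/189
P(W=0 | obs) = 1/54 / 13/189 = 7/26
P(W=1 | obs) = 2/63 / 13/189 = 6/13
P(W=2 | obs) = 1/54 / 13/189 = 7/26

P(W = 1 | obs) = 6/13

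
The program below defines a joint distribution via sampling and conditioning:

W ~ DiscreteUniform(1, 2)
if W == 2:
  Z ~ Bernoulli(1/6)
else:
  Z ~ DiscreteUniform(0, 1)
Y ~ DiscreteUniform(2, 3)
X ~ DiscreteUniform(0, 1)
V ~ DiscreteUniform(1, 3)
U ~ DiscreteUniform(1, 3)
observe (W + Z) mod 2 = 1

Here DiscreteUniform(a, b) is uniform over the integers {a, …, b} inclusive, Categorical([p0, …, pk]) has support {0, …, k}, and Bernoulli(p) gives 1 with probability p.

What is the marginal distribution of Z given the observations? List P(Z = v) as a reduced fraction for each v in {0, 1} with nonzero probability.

Enumerate traces; 72 have nonzero weight after conditioning:
  (W=1, Z=0, Y=2, X=0, V=1, U=1) weight 1/144
  (W=1, Z=0, Y=2, X=0, V=1, U=2) weight 1/144
  (W=1, Z=0, Y=2, X=0, V=1, U=3) weight 1/144
  (W=1, Z=0, Y=2, X=0, V=2, U=1) weight 1/144
  (W=1, Z=0, Y=2, X=0, V=2, U=2) weight 1/144
  (W=1, Z=0, Y=2, X=0, V=2, U=3) weight 1/144
  (W=1, Z=0, Y=2, X=0, V=3, U=1) weight 1/144
  (W=1, Z=0, Y=2, X=0, V=3, U=2) weight 1/144
  (W=2, Z=1, Y=2, X=0, V=1, U=1) weight 1/432
  … 63 more
Group by Z:
  weight(Z=0) = 1/4
  weight(Z=1) = 1/12
Total weight = 1/4 + 1/12 = 1/3
P(Z=0 | obs) = 1/4 / 1/3 = 3/4
P(Z=1 | obs) = 1/12 / 1/3 = 1/4

P(Z=0) = 3/4, P(Z=1) = 1/4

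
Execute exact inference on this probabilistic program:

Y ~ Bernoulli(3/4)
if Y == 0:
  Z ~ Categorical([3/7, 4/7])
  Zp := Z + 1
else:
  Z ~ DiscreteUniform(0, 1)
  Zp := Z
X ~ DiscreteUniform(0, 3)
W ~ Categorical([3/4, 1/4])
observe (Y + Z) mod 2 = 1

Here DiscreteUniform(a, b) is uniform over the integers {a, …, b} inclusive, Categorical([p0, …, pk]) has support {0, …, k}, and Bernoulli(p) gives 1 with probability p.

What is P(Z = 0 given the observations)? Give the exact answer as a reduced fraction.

Enumerate traces; 16 have nonzero weight after conditioning:
  (Y=0, Z=1, X=0, W=0) weight 3/112
  (Y=0, Z=1, X=0, W=1) weight 1/112
  (Y=0, Z=1, X=1, W=0) weight 3/112
  (Y=0, Z=1, X=1, W=1) weight 1/112
  (Y=0, Z=1, X=2, W=0) weight 3/112
  (Y=0, Z=1, X=2, W=1) weight 1/112
  (Y=0, Z=1, X=3, W=0) weight 3/112
  (Y=0, Z=1, X=3, W=1) weight 1/112
  (Y=1, Z=0, X=0, W=0) weight 9/128
  … 7 more
Group by Z:
  weight(Z=0) = 3/8
  weight(Z=1) = 1/7
Total weight = 3/8 + 1/7 = 29/56
P(Z=0 | obs) = 3/8 / 29/56 = 21/29
P(Z=1 | obs) = 1/7 / 29/56 = 8/29

P(Z = 0 | obs) = 21/29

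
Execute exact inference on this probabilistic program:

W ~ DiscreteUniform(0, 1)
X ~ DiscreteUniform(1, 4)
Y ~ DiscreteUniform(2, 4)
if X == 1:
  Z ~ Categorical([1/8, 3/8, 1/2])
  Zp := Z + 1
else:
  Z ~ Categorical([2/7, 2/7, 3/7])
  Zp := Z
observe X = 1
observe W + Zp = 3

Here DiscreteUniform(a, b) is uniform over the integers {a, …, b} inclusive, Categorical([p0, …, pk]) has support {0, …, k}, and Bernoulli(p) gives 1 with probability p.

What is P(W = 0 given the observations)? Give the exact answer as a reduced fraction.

Enumerate traces; 6 have nonzero weight after conditioning:
  (W=0, X=1, Y=2, Z=2) weight 1/48
  (W=0, X=1, Y=3, Z=2) weight 1/48
  (W=0, X=1, Y=4, Z=2) weight 1/48
  (W=1, X=1, Y=2, Z=1) weight 1/64
  (W=1, X=1, Y=3, Z=1) weight 1/64
  (W=1, X=1, Y=4, Z=1) weight 1/64
Group by W:
  weight(W=0) = 1/16
  weight(W=1) = 3/64
Total weight = 1/16 + 3/64 = 7/64
P(W=0 | obs) = 1/16 / 7/64 = 4/7
P(W=1 | obs) = 3/64 / 7/64 = 3/7

P(W = 0 | obs) = 4/7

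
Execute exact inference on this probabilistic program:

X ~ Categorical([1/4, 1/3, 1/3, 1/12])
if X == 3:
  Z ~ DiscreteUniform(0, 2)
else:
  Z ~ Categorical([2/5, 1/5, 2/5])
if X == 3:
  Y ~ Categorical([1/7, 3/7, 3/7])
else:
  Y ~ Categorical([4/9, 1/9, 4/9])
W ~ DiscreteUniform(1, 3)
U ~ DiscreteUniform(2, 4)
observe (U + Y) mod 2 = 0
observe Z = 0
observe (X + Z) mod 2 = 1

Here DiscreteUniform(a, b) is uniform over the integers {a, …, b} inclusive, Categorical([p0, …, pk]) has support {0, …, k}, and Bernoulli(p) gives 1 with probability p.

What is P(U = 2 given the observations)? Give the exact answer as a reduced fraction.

Enumerate traces; 30 have nonzero weight after conditioning:
  (X=1, Z=0, Y=0, W=1, U=2) weight 8/1215
  (X=1, Z=0, Y=0, W=1, U=4) weight 8/1215
  (X=1, Z=0, Y=0, W=2, U=2) weight 8/1215
  (X=1, Z=0, Y=0, W=2, U=4) weight 8/1215
  (X=1, Z=0, Y=0, W=3, U=2) weight 8/1215
  (X=1, Z=0, Y=0, W=3, U=4) weight 8/1215
  (X=1, Z=0, Y=1, W=1, U=3) weight 2/1215
  (X=1, Z=0, Y=1, W=2, U=3) weight 2/1215
  … 22 more
Group by U:
  weight(U=2) = 127/2835
  weight(U=3) = 101/11340
  weight(U=4) = 127/2835
Total weight = 127/2835 + 101/11340 + 127/2835 = 1117/11340
P(U=2 | obs) = 127/2835 / 1117/11340 = 508/1117
P(U=3 | obs) = 101/11340 / 1117/11340 = 101/1117
P(U=4 | obs) = 127/2835 / 1117/11340 = 508/1117

P(U = 2 | obs) = 508/1117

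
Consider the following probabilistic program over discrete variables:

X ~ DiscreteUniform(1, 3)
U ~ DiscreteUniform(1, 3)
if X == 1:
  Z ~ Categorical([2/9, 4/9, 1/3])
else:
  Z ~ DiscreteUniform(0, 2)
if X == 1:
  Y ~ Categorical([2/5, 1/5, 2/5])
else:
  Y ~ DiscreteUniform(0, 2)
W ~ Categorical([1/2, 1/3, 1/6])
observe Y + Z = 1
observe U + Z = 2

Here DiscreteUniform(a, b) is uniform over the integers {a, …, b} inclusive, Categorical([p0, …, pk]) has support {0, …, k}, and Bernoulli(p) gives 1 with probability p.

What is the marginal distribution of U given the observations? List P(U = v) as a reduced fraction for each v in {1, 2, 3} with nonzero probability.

P(U=1) = 3/5, P(U=2) = 2/5

Enumerate traces; 18 have nonzero weight after conditioning:
  (X=1, U=1, Z=1, Y=0, W=0) weight 4/405
  (X=1, U=1, Z=1, Y=0, W=1) weight 8/1215
  (X=1, U=1, Z=1, Y=0, W=2) weight 4/1215
  (X=1, U=2, Z=0, Y=1, W=0) weight 1/405
  (X=1, U=2, Z=0, Y=1, W=1) weight 2/1215
  (X=1, U=2, Z=0, Y=1, W=2) weight 1/1215
  (X=2, U=1, Z=1, Y=0, W=0) weight 1/162
  (X=2, U=1, Z=1, Y=0, W=1) weight 1/243
  … 10 more
Group by U:
  weight(U=1) = 2/45
  weight(U=2) = 4/135
Total weight = 2/45 + 4/135 = 2/27
P(U=1 | obs) = 2/45 / 2/27 = 3/5
P(U=2 | obs) = 4/135 / 2/27 = 2/5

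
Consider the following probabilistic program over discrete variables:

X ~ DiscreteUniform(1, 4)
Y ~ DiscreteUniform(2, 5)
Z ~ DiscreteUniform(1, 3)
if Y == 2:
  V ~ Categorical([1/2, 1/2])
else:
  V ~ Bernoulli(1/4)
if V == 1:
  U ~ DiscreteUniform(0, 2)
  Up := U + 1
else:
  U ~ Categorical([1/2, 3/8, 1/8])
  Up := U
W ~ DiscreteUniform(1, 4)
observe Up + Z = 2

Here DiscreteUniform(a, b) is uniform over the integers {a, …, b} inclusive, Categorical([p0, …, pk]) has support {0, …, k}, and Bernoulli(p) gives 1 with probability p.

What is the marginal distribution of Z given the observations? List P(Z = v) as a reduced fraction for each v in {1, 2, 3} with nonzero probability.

Enumerate traces; 192 have nonzero weight after conditioning:
  (X=1, Y=2, Z=1, V=0, U=1, W=1) weight 1/1024
  (X=1, Y=2, Z=1, V=0, U=1, W=2) weight 1/1024
  (X=1, Y=2, Z=1, V=0, U=1, W=3) weight 1/1024
  (X=1, Y=2, Z=1, V=0, U=1, W=4) weight 1/1024
  (X=1, Y=2, Z=1, V=1, U=0, W=1) weight 1/1152
  (X=1, Y=2, Z=1, V=1, U=0, W=2) weight 1/1152
  (X=1, Y=2, Z=1, V=1, U=0, W=3) weight 1/1152
  (X=1, Y=2, Z=1, V=1, U=0, W=4) weight 1/1152
  (X=1, Y=2, Z=2, V=0, U=0, W=1) weight 1/768
  … 183 more
Group by Z:
  weight(Z=1) = 139/1152
  weight(Z=2) = 11/96
Total weight = 139/1152 + 11/96 = 271/1152
P(Z=1 | obs) = 139/1152 / 271/1152 = 139/271
P(Z=2 | obs) = 11/96 / 271/1152 = 132/271

P(Z=1) = 139/271, P(Z=2) = 132/271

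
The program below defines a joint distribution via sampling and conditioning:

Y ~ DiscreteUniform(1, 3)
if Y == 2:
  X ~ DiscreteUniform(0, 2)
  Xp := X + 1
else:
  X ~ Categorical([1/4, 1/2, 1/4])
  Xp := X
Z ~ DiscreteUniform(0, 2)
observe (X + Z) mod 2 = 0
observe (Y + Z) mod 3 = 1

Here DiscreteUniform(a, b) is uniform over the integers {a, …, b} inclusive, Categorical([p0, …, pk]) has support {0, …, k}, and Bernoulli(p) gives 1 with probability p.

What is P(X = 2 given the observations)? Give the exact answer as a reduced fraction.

Enumerate traces; 5 have nonzero weight after conditioning:
  (Y=1, X=0, Z=0) weight 1/36
  (Y=1, X=2, Z=0) weight 1/36
  (Y=2, X=0, Z=2) weight 1/27
  (Y=2, X=2, Z=2) weight 1/27
  (Y=3, X=1, Z=1) weight 1/18
Group by X:
  weight(X=0) = 7/108
  weight(X=1) = 1/18
  weight(X=2) = 7/108
Total weight = 7/108 + 1/18 + 7/108 = 5/27
P(X=0 | obs) = 7/108 / 5/27 = 7/20
P(X=1 | obs) = 1/18 / 5/27 = 3/10
P(X=2 | obs) = 7/108 / 5/27 = 7/20

P(X = 2 | obs) = 7/20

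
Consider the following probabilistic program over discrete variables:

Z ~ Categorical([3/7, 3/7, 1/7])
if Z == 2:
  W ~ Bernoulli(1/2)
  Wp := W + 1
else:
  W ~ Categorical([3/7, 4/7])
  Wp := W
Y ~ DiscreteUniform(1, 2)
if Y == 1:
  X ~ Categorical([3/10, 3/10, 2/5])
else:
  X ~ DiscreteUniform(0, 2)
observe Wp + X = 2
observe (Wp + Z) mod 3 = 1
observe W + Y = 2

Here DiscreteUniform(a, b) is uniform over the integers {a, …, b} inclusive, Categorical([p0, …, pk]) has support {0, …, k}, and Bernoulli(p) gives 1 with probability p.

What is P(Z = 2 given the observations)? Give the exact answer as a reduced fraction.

P(Z = 2 | obs) = 7/51

Enumerate traces; 3 have nonzero weight after conditioning:
  (Z=0, W=1, Y=1, X=1) weight 9/245
  (Z=1, W=0, Y=2, X=2) weight 3/98
  (Z=2, W=1, Y=1, X=0) weight 3/280
Group by Z:
  weight(Z=0) = 9/245
  weight(Z=1) = 3/98
  weight(Z=2) = 3/280
Total weight = 9/245 + 3/98 + 3/280 = 153/1960
P(Z=0 | obs) = 9/245 / 153/1960 = 8/17
P(Z=1 | obs) = 3/98 / 153/1960 = 20/51
P(Z=2 | obs) = 3/280 / 153/1960 = 7/51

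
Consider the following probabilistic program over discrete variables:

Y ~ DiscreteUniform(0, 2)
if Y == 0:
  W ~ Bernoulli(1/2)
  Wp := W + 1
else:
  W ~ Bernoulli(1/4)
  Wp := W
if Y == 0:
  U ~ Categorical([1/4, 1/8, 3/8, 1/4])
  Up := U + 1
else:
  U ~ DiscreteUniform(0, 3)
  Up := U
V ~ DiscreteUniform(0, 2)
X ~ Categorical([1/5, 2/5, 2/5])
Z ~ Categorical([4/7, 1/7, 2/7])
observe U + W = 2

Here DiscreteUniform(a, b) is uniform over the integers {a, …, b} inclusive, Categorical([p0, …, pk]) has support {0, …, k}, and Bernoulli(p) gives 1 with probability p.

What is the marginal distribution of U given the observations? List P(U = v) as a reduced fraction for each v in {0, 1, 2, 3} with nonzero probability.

Enumerate traces; 162 have nonzero weight after conditioning:
  (Y=0, W=0, U=2, V=0, X=0, Z=0) weight 1/420
  (Y=0, W=0, U=2, V=0, X=0, Z=1) weight 1/1680
  (Y=0, W=0, U=2, V=0, X=0, Z=2) weight 1/840
  (Y=0, W=0, U=2, V=0, X=1, Z=0) weight 1/210
  (Y=0, W=0, U=2, V=0, X=1, Z=1) weight 1/840
  (Y=0, W=0, U=2, V=0, X=1, Z=2) weight 1/420
  (Y=0, W=0, U=2, V=0, X=2, Z=0) weight 1/210
  (Y=0, W=0, U=2, V=0, X=2, Z=1) weight 1/840
  (Y=0, W=1, U=1, V=0, X=0, Z=0) weight 1/1260
  … 153 more
Group by U:
  weight(U=1) = 1/16
  weight(U=2) = 3/16
Total weight = 1/16 + 3/16 = 1/4
P(U=1 | obs) = 1/16 / 1/4 = 1/4
P(U=2 | obs) = 3/16 / 1/4 = 3/4

P(U=1) = 1/4, P(U=2) = 3/4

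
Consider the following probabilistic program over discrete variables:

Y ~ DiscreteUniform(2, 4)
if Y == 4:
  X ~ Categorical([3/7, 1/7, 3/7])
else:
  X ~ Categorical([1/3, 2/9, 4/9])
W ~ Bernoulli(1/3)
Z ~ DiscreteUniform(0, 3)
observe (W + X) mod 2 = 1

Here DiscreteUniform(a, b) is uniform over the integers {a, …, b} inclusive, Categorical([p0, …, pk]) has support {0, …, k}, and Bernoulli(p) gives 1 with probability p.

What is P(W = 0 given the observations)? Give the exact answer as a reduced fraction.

P(W = 0 | obs) = 37/113

Enumerate traces; 36 have nonzero weight after conditioning:
  (Y=2, X=0, W=1, Z=0) weight 1/108
  (Y=2, X=0, W=1, Z=1) weight 1/108
  (Y=2, X=0, W=1, Z=2) weight 1/108
  (Y=2, X=0, W=1, Z=3) weight 1/108
  (Y=2, X=1, W=0, Z=0) weight 1/81
  (Y=2, X=1, W=0, Z=1) weight 1/81
  (Y=2, X=1, W=0, Z=2) weight 1/81
  (Y=2, X=1, W=0, Z=3) weight 1/81
  … 28 more
Group by W:
  weight(W=0) = 74/567
  weight(W=1) = 152/567
Total weight = 74/567 + 152/567 = 226/567
P(W=0 | obs) = 74/567 / 226/567 = 37/113
P(W=1 | obs) = 152/567 / 226/567 = 76/113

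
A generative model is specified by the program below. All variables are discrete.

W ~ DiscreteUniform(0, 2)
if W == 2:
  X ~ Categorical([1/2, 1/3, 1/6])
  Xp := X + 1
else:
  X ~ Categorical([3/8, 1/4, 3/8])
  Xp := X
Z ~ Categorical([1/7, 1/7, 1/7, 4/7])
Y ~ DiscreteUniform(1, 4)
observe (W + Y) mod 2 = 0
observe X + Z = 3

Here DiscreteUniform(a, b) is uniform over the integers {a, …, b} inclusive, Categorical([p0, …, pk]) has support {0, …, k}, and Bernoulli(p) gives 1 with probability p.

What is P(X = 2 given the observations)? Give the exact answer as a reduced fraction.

Enumerate traces; 18 have nonzero weight after conditioning:
  (W=0, X=0, Z=3, Y=2) weight 1/56
  (W=0, X=0, Z=3, Y=4) weight 1/56
  (W=0, X=1, Z=2, Y=2) weight 1/336
  (W=0, X=1, Z=2, Y=4) weight 1/336
  (W=0, X=2, Z=1, Y=2) weight 1/224
  (W=0, X=2, Z=1, Y=4) weight 1/224
  (W=1, X=0, Z=3, Y=1) weight 1/56
  (W=1, X=0, Z=3, Y=3) weight 1/56
  … 10 more
Group by X:
  weight(X=0) = 5/42
  weight(X=1) = 5/252
  weight(X=2) = 11/504
Total weight = 5/42 + 5/252 + 11/504 = 9/56
P(X=0 | obs) = 5/42 / 9/56 = 20/27
P(X=1 | obs) = 5/252 / 9/56 = 10/81
P(X=2 | obs) = 11/504 / 9/56 = 11/81

P(X = 2 | obs) = 11/81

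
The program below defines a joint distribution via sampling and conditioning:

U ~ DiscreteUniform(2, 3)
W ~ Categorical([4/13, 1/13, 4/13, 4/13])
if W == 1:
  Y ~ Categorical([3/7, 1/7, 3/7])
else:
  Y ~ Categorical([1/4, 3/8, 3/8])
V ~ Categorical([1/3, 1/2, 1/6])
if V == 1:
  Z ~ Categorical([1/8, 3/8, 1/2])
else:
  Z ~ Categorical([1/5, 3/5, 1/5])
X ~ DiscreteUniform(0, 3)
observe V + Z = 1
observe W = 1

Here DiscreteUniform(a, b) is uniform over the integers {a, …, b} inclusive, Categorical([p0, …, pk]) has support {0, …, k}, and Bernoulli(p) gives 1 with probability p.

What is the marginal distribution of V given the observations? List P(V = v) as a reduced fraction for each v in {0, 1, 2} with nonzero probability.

Enumerate traces; 48 have nonzero weight after conditioning:
  (U=2, W=1, Y=0, V=0, Z=1, X=0) weight 3/3640
  (U=2, W=1, Y=0, V=0, Z=1, X=1) weight 3/3640
  (U=2, W=1, Y=0, V=0, Z=1, X=2) weight 3/3640
  (U=2, W=1, Y=0, V=0, Z=1, X=3) weight 3/3640
  (U=2, W=1, Y=0, V=1, Z=0, X=0) weight 3/11648
  (U=2, W=1, Y=0, V=1, Z=0, X=1) weight 3/11648
  (U=2, W=1, Y=0, V=1, Z=0, X=2) weight 3/11648
  (U=2, W=1, Y=0, V=1, Z=0, X=3) weight 3/11648
  … 40 more
Group by V:
  weight(V=0) = 1/65
  weight(V=1) = 1/208
Total weight = 1/65 + 1/208 = 21/1040
P(V=0 | obs) = 1/65 / 21/1040 = 16/21
P(V=1 | obs) = 1/208 / 21/1040 = 5/21

P(V=0) = 16/21, P(V=1) = 5/21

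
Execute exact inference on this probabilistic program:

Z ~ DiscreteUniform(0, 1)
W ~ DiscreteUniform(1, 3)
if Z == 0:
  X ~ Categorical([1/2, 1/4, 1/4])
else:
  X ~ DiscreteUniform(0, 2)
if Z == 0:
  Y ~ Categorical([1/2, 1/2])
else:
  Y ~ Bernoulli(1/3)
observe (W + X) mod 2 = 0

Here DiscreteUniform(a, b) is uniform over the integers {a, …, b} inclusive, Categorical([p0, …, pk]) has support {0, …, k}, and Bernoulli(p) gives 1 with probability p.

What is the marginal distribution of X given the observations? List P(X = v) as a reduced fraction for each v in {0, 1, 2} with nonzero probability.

Enumerate traces; 16 have nonzero weight after conditioning:
  (Z=0, W=1, X=1, Y=0) weight 1/48
  (Z=0, W=1, X=1, Y=1) weight 1/48
  (Z=0, W=2, X=0, Y=0) weight 1/24
  (Z=0, W=2, X=0, Y=1) weight 1/24
  (Z=0, W=2, X=2, Y=0) weight 1/48
  (Z=0, W=2, X=2, Y=1) weight 1/48
  (Z=0, W=3, X=1, Y=0) weight 1/48
  (Z=0, W=3, X=1, Y=1) weight 1/48
  … 8 more
Group by X:
  weight(X=0) = 5/36
  weight(X=1) = 7/36
  weight(X=2) = 7/72
Total weight = 5/36 + 7/36 + 7/72 = 31/72
P(X=0 | obs) = 5/36 / 31/72 = 10/31
P(X=1 | obs) = 7/36 / 31/72 = 14/31
P(X=2 | obs) = 7/72 / 31/72 = 7/31

P(X=0) = 10/31, P(X=1) = 14/31, P(X=2) = 7/31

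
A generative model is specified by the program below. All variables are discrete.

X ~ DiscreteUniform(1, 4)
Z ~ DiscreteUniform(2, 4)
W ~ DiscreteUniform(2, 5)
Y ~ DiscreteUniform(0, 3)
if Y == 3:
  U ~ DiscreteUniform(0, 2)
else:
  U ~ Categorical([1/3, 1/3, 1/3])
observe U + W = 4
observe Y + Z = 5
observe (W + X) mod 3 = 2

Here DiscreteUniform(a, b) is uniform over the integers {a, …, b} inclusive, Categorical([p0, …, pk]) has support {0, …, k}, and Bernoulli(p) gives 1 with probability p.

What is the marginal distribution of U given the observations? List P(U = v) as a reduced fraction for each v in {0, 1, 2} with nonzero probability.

P(U=0) = 1/2, P(U=1) = 1/4, P(U=2) = 1/4

Enumerate traces; 12 have nonzero weight after conditioning:
  (X=1, Z=2, W=4, Y=3, U=0) weight 1/576
  (X=1, Z=3, W=4, Y=2, U=0) weight 1/576
  (X=1, Z=4, W=4, Y=1, U=0) weight 1/576
  (X=2, Z=2, W=3, Y=3, U=1) weight 1/576
  (X=2, Z=3, W=3, Y=2, U=1) weight 1/576
  (X=2, Z=4, W=3, Y=1, U=1) weight 1/576
  (X=3, Z=2, W=2, Y=3, U=2) weight 1/576
  (X=3, Z=3, W=2, Y=2, U=2) weight 1/576
  … 4 more
Group by U:
  weight(U=0) = 1/96
  weight(U=1) = 1/192
  weight(U=2) = 1/192
Total weight = 1/96 + 1/192 + 1/192 = 1/48
P(U=0 | obs) = 1/96 / 1/48 = 1/2
P(U=1 | obs) = 1/192 / 1/48 = 1/4
P(U=2 | obs) = 1/192 / 1/48 = 1/4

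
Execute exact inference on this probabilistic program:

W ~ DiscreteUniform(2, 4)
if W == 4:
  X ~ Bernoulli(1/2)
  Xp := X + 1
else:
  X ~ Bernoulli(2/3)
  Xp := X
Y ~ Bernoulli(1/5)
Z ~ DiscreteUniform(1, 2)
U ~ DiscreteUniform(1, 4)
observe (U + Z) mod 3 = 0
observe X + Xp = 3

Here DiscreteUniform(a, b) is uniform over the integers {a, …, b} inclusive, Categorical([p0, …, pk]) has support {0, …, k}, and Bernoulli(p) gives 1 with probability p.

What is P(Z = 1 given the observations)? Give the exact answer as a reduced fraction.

Enumerate traces; 6 have nonzero weight after conditioning:
  (W=4, X=1, Y=0, Z=1, U=2) weight 1/60
  (W=4, X=1, Y=0, Z=2, U=1) weight 1/60
  (W=4, X=1, Y=0, Z=2, U=4) weight 1/60
  (W=4, X=1, Y=1, Z=1, U=2) weight 1/240
  (W=4, X=1, Y=1, Z=2, U=1) weight 1/240
  (W=4, X=1, Y=1, Z=2, U=4) weight 1/240
Group by Z:
  weight(Z=1) = 1/48
  weight(Z=2) = 1/24
Total weight = 1/48 + 1/24 = 1/16
P(Z=1 | obs) = 1/48 / 1/16 = 1/3
P(Z=2 | obs) = 1/24 / 1/16 = 2/3

P(Z = 1 | obs) = 1/3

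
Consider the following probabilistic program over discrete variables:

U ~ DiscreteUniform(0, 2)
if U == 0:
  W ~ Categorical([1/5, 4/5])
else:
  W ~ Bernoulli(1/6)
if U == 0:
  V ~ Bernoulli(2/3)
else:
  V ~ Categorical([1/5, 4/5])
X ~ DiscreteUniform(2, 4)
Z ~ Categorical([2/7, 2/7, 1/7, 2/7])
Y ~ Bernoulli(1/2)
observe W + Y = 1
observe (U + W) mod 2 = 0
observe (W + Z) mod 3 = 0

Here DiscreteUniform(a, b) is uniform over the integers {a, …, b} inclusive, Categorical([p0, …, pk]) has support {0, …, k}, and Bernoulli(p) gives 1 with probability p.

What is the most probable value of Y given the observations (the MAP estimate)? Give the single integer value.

Enumerate traces; 30 have nonzero weight after conditioning:
  (U=0, W=0, V=0, X=2, Z=0, Y=1) weight 1/945
  (U=0, W=0, V=0, X=2, Z=3, Y=1) weight 1/945
  (U=0, W=0, V=0, X=3, Z=0, Y=1) weight 1/945
  (U=0, W=0, V=0, X=3, Z=3, Y=1) weight 1/945
  (U=0, W=0, V=0, X=4, Z=0, Y=1) weight 1/945
  (U=0, W=0, V=0, X=4, Z=3, Y=1) weight 1/945
  (U=0, W=0, V=1, X=2, Z=0, Y=1) weight 2/945
  (U=0, W=0, V=1, X=2, Z=3, Y=1) weight 2/945
  (U=1, W=1, V=0, X=2, Z=2, Y=0) weight 1/3780
  … 21 more
Group by Y:
  weight(Y=0) = 1/252
  weight(Y=1) = 31/315
Total weight = 1/252 + 31/315 = 43/420
P(Y=0 | obs) = 1/252 / 43/420 = 5/129
P(Y=1 | obs) = 31/315 / 43/420 = 124/129
argmax = 1

argmax_v P(Y = v | obs) = 1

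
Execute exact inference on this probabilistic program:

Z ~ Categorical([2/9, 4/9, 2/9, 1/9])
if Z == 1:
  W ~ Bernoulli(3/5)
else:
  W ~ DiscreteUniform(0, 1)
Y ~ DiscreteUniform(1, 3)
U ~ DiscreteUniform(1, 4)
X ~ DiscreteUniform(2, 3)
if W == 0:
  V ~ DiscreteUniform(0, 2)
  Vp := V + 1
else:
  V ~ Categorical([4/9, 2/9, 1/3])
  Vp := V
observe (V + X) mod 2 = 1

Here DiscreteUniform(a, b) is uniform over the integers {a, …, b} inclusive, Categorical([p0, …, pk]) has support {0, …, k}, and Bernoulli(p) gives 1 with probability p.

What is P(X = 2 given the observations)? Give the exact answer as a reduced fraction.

Enumerate traces; 288 have nonzero weight after conditioning:
  (Z=0, W=0, Y=1, U=1, X=2, V=1) weight 1/648
  (Z=0, W=0, Y=1, U=1, X=3, V=0) weight 1/648
  (Z=0, W=0, Y=1, U=1, X=3, V=2) weight 1/648
  (Z=0, W=0, Y=1, U=2, X=2, V=1) weight 1/648
  (Z=0, W=0, Y=1, U=2, X=3, V=0) weight 1/648
  (Z=0, W=0, Y=1, U=2, X=3, V=2) weight 1/648
  (Z=0, W=0, Y=1, U=3, X=2, V=1) weight 1/648
  (Z=0, W=0, Y=1, U=3, X=3, V=0) weight 1/648
  … 280 more
Group by X:
  weight(X=2) = 221/1620
  weight(X=3) = 589/1620
Total weight = 221/1620 + 589/1620 = 1/2
P(X=2 | obs) = 221/1620 / 1/2 = 221/810
P(X=3 | obs) = 589/1620 / 1/2 = 589/810

P(X = 2 | obs) = 221/810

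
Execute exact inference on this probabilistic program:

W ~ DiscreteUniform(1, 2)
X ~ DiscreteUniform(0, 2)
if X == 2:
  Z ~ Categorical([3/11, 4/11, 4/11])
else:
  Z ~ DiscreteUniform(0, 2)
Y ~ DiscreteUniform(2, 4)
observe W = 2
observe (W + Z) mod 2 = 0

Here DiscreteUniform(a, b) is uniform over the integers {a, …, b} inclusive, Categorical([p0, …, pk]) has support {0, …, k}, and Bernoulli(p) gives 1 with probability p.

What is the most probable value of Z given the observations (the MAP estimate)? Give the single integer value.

argmax_v P(Z = v | obs) = 2

Enumerate traces; 18 have nonzero weight after conditioning:
  (W=2, X=0, Z=0, Y=2) weight 1/54
  (W=2, X=0, Z=0, Y=3) weight 1/54
  (W=2, X=0, Z=0, Y=4) weight 1/54
  (W=2, X=0, Z=2, Y=2) weight 1/54
  (W=2, X=0, Z=2, Y=3) weight 1/54
  (W=2, X=0, Z=2, Y=4) weight 1/54
  (W=2, X=1, Z=0, Y=2) weight 1/54
  (W=2, X=1, Z=0, Y=3) weight 1/54
  … 10 more
Group by Z:
  weight(Z=0) = 31/198
  weight(Z=2) = 17/99
Total weight = 31/198 + 17/99 = 65/198
P(Z=0 | obs) = 31/198 / 65/198 = 31/65
P(Z=2 | obs) = 17/99 / 65/198 = 34/65
argmax = 2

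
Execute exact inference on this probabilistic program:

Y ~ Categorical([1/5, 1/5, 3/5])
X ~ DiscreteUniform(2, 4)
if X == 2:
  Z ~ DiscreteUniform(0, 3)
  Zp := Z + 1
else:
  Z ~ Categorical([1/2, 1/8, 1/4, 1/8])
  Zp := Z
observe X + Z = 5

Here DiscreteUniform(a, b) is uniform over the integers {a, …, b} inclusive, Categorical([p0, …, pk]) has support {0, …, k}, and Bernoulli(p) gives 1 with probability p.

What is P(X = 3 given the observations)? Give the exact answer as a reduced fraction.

P(X = 3 | obs) = 2/5

Enumerate traces; 9 have nonzero weight after conditioning:
  (Y=0, X=2, Z=3) weight 1/60
  (Y=0, X=3, Z=2) weight 1/60
  (Y=0, X=4, Z=1) weight 1/120
  (Y=1, X=2, Z=3) weight 1/60
  (Y=1, X=3, Z=2) weight 1/60
  (Y=1, X=4, Z=1) weight 1/120
  (Y=2, X=2, Z=3) weight 1/20
  (Y=2, X=3, Z=2) weight 1/20
  … 1 more
Group by X:
  weight(X=2) = 1/12
  weight(X=3) = 1/12
  weight(X=4) = 1/24
Total weight = 1/12 + 1/12 + 1/24 = 5/24
P(X=2 | obs) = 1/12 / 5/24 = 2/5
P(X=3 | obs) = 1/12 / 5/24 = 2/5
P(X=4 | obs) = 1/24 / 5/24 = 1/5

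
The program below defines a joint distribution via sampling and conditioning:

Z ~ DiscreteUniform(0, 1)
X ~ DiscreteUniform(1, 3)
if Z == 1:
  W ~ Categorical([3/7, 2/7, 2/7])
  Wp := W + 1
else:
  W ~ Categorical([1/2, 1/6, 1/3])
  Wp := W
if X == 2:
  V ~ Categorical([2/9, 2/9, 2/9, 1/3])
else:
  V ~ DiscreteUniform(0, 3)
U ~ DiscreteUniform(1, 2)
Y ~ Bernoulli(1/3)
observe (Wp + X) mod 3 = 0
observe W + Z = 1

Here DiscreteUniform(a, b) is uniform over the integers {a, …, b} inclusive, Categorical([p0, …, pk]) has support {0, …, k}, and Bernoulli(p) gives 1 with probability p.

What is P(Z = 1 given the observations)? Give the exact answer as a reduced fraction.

P(Z = 1 | obs) = 18/25

Enumerate traces; 32 have nonzero weight after conditioning:
  (Z=0, X=2, W=1, V=0, U=1, Y=0) weight 1/486
  (Z=0, X=2, W=1, V=0, U=1, Y=1) weight 1/972
  (Z=0, X=2, W=1, V=0, U=2, Y=0) weight 1/486
  (Z=0, X=2, W=1, V=0, U=2, Y=1) weight 1/972
  (Z=0, X=2, W=1, V=1, U=1, Y=0) weight 1/486
  (Z=0, X=2, W=1, V=1, U=1, Y=1) weight 1/972
  (Z=0, X=2, W=1, V=1, U=2, Y=0) weight 1/486
  (Z=0, X=2, W=1, V=1, U=2, Y=1) weight 1/972
  (Z=1, X=2, W=0, V=0, U=1, Y=0) weight 1/189
  … 23 more
Group by Z:
  weight(Z=0) = 1/36
  weight(Z=1) = 1/14
Total weight = 1/36 + 1/14 = 25/252
P(Z=0 | obs) = 1/36 / 25/252 = 7/25
P(Z=1 | obs) = 1/14 / 25/252 = 18/25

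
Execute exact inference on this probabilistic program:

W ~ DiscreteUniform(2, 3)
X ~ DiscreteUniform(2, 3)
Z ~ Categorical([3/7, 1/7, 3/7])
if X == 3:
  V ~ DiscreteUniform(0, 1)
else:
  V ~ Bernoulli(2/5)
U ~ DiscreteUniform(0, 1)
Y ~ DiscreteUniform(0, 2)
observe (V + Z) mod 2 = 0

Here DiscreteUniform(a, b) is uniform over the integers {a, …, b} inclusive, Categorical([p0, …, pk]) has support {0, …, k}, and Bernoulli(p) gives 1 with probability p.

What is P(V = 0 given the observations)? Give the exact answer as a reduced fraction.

Enumerate traces; 72 have nonzero weight after conditioning:
  (W=2, X=2, Z=0, V=0, U=0, Y=0) weight 3/280
  (W=2, X=2, Z=0, V=0, U=0, Y=1) weight 3/280
  (W=2, X=2, Z=0, V=0, U=0, Y=2) weight 3/280
  (W=2, X=2, Z=0, V=0, U=1, Y=0) weight 3/280
  (W=2, X=2, Z=0, V=0, U=1, Y=1) weight 3/280
  (W=2, X=2, Z=0, V=0, U=1, Y=2) weight 3/280
  (W=2, X=2, Z=1, V=1, U=0, Y=0) weight 1/420
  (W=2, X=2, Z=1, V=1, U=0, Y=1) weight 1/420
  … 64 more
Group by V:
  weight(V=0) = 33/70
  weight(V=1) = 9/140
Total weight = 33/70 + 9/140 = 15/28
P(V=0 | obs) = 33/70 / 15/28 = 22/25
P(V=1 | obs) = 9/140 / 15/28 = 3/25

P(V = 0 | obs) = 22/25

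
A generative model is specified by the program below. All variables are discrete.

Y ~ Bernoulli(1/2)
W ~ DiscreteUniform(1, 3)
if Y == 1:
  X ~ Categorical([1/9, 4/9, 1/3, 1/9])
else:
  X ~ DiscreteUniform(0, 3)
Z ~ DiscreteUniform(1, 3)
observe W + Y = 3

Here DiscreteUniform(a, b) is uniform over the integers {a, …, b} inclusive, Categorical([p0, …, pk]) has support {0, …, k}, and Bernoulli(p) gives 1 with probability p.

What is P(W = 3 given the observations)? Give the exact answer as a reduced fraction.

Enumerate traces; 24 have nonzero weight after conditioning:
  (Y=0, W=3, X=0, Z=1) weight 1/72
  (Y=0, W=3, X=0, Z=2) weight 1/72
  (Y=0, W=3, X=0, Z=3) weight 1/72
  (Y=0, W=3, X=1, Z=1) weight 1/72
  (Y=0, W=3, X=1, Z=2) weight 1/72
  (Y=0, W=3, X=1, Z=3) weight 1/72
  (Y=0, W=3, X=2, Z=1) weight 1/72
  (Y=0, W=3, X=2, Z=2) weight 1/72
  (Y=1, W=2, X=0, Z=1) weight 1/162
  … 15 more
Group by W:
  weight(W=2) = 1/6
  weight(W=3) = 1/6
Total weight = 1/6 + 1/6 = 1/3
P(W=2 | obs) = 1/6 / 1/3 = 1/2
P(W=3 | obs) = 1/6 / 1/3 = 1/2

P(W = 3 | obs) = 1/2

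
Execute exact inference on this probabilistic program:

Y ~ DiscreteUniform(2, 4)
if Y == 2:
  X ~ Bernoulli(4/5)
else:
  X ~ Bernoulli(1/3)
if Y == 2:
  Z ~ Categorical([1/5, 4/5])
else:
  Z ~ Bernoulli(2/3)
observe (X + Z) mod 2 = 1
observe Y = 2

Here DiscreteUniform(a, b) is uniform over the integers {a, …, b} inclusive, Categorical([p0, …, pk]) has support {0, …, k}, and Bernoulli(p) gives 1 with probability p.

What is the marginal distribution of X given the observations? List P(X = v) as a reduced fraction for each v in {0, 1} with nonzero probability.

P(X=0) = 1/2, P(X=1) = 1/2

Enumerate traces; 2 have nonzero weight after conditioning:
  (Y=2, X=0, Z=1) weight 4/75
  (Y=2, X=1, Z=0) weight 4/75
Group by X:
  weight(X=0) = 4/75
  weight(X=1) = 4/75
Total weight = 4/75 + 4/75 = 8/75
P(X=0 | obs) = 4/75 / 8/75 = 1/2
P(X=1 | obs) = 4/75 / 8/75 = 1/2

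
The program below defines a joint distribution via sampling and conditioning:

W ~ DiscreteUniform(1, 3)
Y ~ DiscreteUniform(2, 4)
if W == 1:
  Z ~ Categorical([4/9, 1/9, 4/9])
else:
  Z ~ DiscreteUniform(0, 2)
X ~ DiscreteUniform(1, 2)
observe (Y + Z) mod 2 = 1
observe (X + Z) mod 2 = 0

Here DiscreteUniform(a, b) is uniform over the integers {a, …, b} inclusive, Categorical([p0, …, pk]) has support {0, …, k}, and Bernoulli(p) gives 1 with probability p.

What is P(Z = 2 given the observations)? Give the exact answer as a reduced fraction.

P(Z = 2 | obs) = 5/17

Enumerate traces; 12 have nonzero weight after conditioning:
  (W=1, Y=2, Z=1, X=1) weight 1/162
  (W=1, Y=3, Z=0, X=2) weight 2/81
  (W=1, Y=3, Z=2, X=2) weight 2/81
  (W=1, Y=4, Z=1, X=1) weight 1/162
  (W=2, Y=2, Z=1, X=1) weight 1/54
  (W=2, Y=3, Z=0, X=2) weight 1/54
  (W=2, Y=3, Z=2, X=2) weight 1/54
  (W=2, Y=4, Z=1, X=1) weight 1/54
  … 4 more
Group by Z:
  weight(Z=0) = 5/81
  weight(Z=1) = 7/81
  weight(Z=2) = 5/81
Total weight = 5/81 + 7/81 + 5/81 = 17/81
P(Z=0 | obs) = 5/81 / 17/81 = 5/17
P(Z=1 | obs) = 7/81 / 17/81 = 7/17
P(Z=2 | obs) = 5/81 / 17/81 = 5/17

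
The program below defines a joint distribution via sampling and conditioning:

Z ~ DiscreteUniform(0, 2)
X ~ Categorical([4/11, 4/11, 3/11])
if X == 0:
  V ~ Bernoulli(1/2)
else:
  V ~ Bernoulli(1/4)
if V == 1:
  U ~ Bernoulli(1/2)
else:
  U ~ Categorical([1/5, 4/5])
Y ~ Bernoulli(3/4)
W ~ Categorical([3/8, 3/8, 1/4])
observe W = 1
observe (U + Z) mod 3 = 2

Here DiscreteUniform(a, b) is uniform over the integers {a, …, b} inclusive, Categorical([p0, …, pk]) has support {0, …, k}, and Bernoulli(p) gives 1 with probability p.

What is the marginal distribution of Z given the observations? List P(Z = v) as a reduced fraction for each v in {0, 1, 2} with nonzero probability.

P(Z=1) = 307/440, P(Z=2) = 133/440

Enumerate traces; 24 have nonzero weight after conditioning:
  (Z=1, X=0, V=0, U=1, Y=0, W=1) weight 1/220
  (Z=1, X=0, V=0, U=1, Y=1, W=1) weight 3/220
  (Z=1, X=0, V=1, U=1, Y=0, W=1) weight 1/352
  (Z=1, X=0, V=1, U=1, Y=1, W=1) weight 3/352
  (Z=1, X=1, V=0, U=1, Y=0, W=1) weight 3/440
  (Z=1, X=1, V=0, U=1, Y=1, W=1) weight 9/440
  (Z=1, X=1, V=1, U=1, Y=0, W=1) weight 1/704
  (Z=1, X=1, V=1, U=1, Y=1, W=1) weight 3/704
  (Z=2, X=0, V=0, U=0, Y=0, W=1) weight 1/880
  … 15 more
Group by Z:
  weight(Z=1) = 307/3520
  weight(Z=2) = 133/3520
Total weight = 307/3520 + 133/3520 = 1/8
P(Z=1 | obs) = 307/3520 / 1/8 = 307/440
P(Z=2 | obs) = 133/3520 / 1/8 = 133/440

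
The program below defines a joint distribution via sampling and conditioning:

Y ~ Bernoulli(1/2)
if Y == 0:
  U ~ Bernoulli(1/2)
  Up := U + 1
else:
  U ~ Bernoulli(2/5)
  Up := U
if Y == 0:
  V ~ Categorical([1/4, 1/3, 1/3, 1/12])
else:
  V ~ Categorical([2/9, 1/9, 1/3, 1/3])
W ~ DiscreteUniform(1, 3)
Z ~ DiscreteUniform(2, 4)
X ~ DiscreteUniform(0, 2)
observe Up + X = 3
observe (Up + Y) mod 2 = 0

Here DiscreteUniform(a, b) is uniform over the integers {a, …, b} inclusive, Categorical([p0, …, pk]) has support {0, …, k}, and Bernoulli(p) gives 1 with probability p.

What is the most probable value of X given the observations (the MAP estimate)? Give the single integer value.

Enumerate traces; 72 have nonzero weight after conditioning:
  (Y=0, U=1, V=0, W=1, Z=2, X=1) weight 1/432
  (Y=0, U=1, V=0, W=1, Z=3, X=1) weight 1/432
  (Y=0, U=1, V=0, W=1, Z=4, X=1) weight 1/432
  (Y=0, U=1, V=0, W=2, Z=2, X=1) weight 1/432
  (Y=0, U=1, V=0, W=2, Z=3, X=1) weight 1/432
  (Y=0, U=1, V=0, W=2, Z=4, X=1) weight 1/432
  (Y=0, U=1, V=0, W=3, Z=2, X=1) weight 1/432
  (Y=0, U=1, V=0, W=3, Z=3, X=1) weight 1/432
  (Y=1, U=1, V=0, W=1, Z=2, X=2) weight 2/1215
  … 63 more
Group by X:
  weight(X=1) = 1/12
  weight(X=2) = 1/15
Total weight = 1/12 + 1/15 = 3/20
P(X=1 | obs) = 1/12 / 3/20 = 5/9
P(X=2 | obs) = 1/15 / 3/20 = 4/9
argmax = 1

argmax_v P(X = v | obs) = 1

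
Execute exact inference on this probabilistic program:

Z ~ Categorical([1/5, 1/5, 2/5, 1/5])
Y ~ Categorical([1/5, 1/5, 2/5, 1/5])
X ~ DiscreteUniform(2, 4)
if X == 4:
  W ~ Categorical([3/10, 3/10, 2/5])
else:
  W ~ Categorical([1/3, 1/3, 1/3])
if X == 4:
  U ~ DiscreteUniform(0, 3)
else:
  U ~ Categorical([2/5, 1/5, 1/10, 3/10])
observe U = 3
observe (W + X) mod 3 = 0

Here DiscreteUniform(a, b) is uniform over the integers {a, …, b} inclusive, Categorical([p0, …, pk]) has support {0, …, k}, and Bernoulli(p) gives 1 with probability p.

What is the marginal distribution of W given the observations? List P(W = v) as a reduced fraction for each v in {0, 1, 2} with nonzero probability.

P(W=0) = 1/3, P(W=1) = 1/3, P(W=2) = 1/3

Enumerate traces; 48 have nonzero weight after conditioning:
  (Z=0, Y=0, X=2, W=1, U=3) weight 1/750
  (Z=0, Y=0, X=3, W=0, U=3) weight 1/750
  (Z=0, Y=0, X=4, W=2, U=3) weight 1/750
  (Z=0, Y=1, X=2, W=1, U=3) weight 1/750
  (Z=0, Y=1, X=3, W=0, U=3) weight 1/750
  (Z=0, Y=1, X=4, W=2, U=3) weight 1/750
  (Z=0, Y=2, X=2, W=1, U=3) weight 1/375
  (Z=0, Y=2, X=3, W=0, U=3) weight 1/375
  … 40 more
Group by W:
  weight(W=0) = 1/30
  weight(W=1) = 1/30
  weight(W=2) = 1/30
Total weight = 1/30 + 1/30 + 1/30 = 1/10
P(W=0 | obs) = 1/30 / 1/10 = 1/3
P(W=1 | obs) = 1/30 / 1/10 = 1/3
P(W=2 | obs) = 1/30 / 1/10 = 1/3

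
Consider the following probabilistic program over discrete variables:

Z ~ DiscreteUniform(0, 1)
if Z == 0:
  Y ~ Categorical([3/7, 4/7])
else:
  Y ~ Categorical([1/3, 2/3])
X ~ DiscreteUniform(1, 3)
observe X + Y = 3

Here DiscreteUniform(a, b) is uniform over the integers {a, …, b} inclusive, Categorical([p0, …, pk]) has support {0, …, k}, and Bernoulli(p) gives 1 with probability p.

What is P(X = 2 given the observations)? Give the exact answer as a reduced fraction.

Enumerate traces; 4 have nonzero weight after conditioning:
  (Z=0, Y=0, X=3) weight 1/14
  (Z=0, Y=1, X=2) weight 2/21
  (Z=1, Y=0, X=3) weight 1/18
  (Z=1, Y=1, X=2) weight 1/9
Group by X:
  weight(X=2) = 13/63
  weight(X=3) = 8/63
Total weight = 13/63 + 8/63 = 1/3
P(X=2 | obs) = 13/63 / 1/3 = 13/21
P(X=3 | obs) = 8/63 / 1/3 = 8/21

P(X = 2 | obs) = 13/21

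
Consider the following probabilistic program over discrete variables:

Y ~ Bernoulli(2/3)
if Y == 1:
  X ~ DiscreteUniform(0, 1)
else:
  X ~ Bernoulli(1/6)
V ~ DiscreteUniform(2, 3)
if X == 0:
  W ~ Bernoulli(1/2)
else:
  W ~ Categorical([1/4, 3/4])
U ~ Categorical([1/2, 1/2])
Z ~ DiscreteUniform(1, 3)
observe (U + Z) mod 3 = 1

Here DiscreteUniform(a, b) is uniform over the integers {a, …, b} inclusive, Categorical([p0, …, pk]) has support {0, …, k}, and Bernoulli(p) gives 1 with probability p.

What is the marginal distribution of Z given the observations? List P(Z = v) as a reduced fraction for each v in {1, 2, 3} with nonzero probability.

Enumerate traces; 32 have nonzero weight after conditioning:
  (Y=0, X=0, V=2, W=0, U=0, Z=1) weight 5/432
  (Y=0, X=0, V=2, W=0, U=1, Z=3) weight 5/432
  (Y=0, X=0, V=2, W=1, U=0, Z=1) weight 5/432
  (Y=0, X=0, V=2, W=1, U=1, Z=3) weight 5/432
  (Y=0, X=0, V=3, W=0, U=0, Z=1) weight 5/432
  (Y=0, X=0, V=3, W=0, U=1, Z=3) weight 5/432
  (Y=0, X=0, V=3, W=1, U=0, Z=1) weight 5/432
  (Y=0, X=0, V=3, W=1, U=1, Z=3) weight 5/432
  … 24 more
Group by Z:
  weight(Z=1) = 1/6
  weight(Z=3) = 1/6
Total weight = 1/6 + 1/6 = 1/3
P(Z=1 | obs) = 1/6 / 1/3 = 1/2
P(Z=3 | obs) = 1/6 / 1/3 = 1/2

P(Z=1) = 1/2, P(Z=3) = 1/2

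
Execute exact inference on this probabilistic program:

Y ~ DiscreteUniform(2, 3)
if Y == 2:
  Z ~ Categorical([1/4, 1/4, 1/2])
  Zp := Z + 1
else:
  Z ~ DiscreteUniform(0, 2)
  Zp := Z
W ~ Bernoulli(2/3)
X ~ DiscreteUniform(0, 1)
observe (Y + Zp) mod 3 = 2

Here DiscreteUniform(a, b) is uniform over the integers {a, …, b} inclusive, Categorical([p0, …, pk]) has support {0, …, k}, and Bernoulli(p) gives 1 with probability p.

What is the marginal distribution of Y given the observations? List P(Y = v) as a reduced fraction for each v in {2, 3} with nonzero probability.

P(Y=2) = 3/5, P(Y=3) = 2/5

Enumerate traces; 8 have nonzero weight after conditioning:
  (Y=2, Z=2, W=0, X=0) weight 1/24
  (Y=2, Z=2, W=0, X=1) weight 1/24
  (Y=2, Z=2, W=1, X=0) weight 1/12
  (Y=2, Z=2, W=1, X=1) weight 1/12
  (Y=3, Z=2, W=0, X=0) weight 1/36
  (Y=3, Z=2, W=0, X=1) weight 1/36
  (Y=3, Z=2, W=1, X=0) weight 1/18
  (Y=3, Z=2, W=1, X=1) weight 1/18
Group by Y:
  weight(Y=2) = 1/4
  weight(Y=3) = 1/6
Total weight = 1/4 + 1/6 = 5/12
P(Y=2 | obs) = 1/4 / 5/12 = 3/5
P(Y=3 | obs) = 1/6 / 5/12 = 2/5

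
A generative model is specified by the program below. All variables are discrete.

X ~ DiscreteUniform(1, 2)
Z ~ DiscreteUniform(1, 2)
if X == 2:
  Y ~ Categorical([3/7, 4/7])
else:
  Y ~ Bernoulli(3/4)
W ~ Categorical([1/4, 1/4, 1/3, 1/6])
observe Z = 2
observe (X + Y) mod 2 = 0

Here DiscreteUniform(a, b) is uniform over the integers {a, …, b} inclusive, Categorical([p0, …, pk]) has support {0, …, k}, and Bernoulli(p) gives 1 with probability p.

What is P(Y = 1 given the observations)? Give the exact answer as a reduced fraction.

Enumerate traces; 8 have nonzero weight after conditioning:
  (X=1, Z=2, Y=1, W=0) weight 3/64
  (X=1, Z=2, Y=1, W=1) weight 3/64
  (X=1, Z=2, Y=1, W=2) weight 1/16
  (X=1, Z=2, Y=1, W=3) weight 1/32
  (X=2, Z=2, Y=0, W=0) weight 3/112
  (X=2, Z=2, Y=0, W=1) weight 3/112
  (X=2, Z=2, Y=0, W=2) weight 1/28
  (X=2, Z=2, Y=0, W=3) weight 1/56
Group by Y:
  weight(Y=0) = 3/28
  weight(Y=1) = 3/16
Total weight = 3/28 + 3/16 = 33/112
P(Y=0 | obs) = 3/28 / 33/112 = 4/11
P(Y=1 | obs) = 3/16 / 33/112 = 7/11

P(Y = 1 | obs) = 7/11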